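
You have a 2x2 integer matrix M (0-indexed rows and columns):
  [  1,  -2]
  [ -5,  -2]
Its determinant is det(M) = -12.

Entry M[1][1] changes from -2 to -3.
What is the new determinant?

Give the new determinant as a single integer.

Answer: -13

Derivation:
det is linear in row 1: changing M[1][1] by delta changes det by delta * cofactor(1,1).
Cofactor C_11 = (-1)^(1+1) * minor(1,1) = 1
Entry delta = -3 - -2 = -1
Det delta = -1 * 1 = -1
New det = -12 + -1 = -13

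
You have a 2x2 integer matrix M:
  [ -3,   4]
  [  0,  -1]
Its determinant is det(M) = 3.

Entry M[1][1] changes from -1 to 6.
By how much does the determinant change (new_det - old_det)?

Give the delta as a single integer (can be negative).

Answer: -21

Derivation:
Cofactor C_11 = -3
Entry delta = 6 - -1 = 7
Det delta = entry_delta * cofactor = 7 * -3 = -21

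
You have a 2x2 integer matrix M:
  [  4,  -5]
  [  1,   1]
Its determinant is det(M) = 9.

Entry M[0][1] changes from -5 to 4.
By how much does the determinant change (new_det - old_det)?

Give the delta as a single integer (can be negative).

Cofactor C_01 = -1
Entry delta = 4 - -5 = 9
Det delta = entry_delta * cofactor = 9 * -1 = -9

Answer: -9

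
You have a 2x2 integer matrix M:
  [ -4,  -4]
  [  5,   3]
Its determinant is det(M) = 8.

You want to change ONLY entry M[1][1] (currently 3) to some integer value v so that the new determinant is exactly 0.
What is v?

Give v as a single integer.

det is linear in entry M[1][1]: det = old_det + (v - 3) * C_11
Cofactor C_11 = -4
Want det = 0: 8 + (v - 3) * -4 = 0
  (v - 3) = -8 / -4 = 2
  v = 3 + (2) = 5

Answer: 5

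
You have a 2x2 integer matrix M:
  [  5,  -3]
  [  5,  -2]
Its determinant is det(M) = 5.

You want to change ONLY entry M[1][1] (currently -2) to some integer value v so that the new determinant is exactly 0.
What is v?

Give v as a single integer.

Answer: -3

Derivation:
det is linear in entry M[1][1]: det = old_det + (v - -2) * C_11
Cofactor C_11 = 5
Want det = 0: 5 + (v - -2) * 5 = 0
  (v - -2) = -5 / 5 = -1
  v = -2 + (-1) = -3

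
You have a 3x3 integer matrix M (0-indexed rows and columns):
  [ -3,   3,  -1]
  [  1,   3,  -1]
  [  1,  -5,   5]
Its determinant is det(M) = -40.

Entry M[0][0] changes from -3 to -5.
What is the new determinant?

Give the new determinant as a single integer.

Answer: -60

Derivation:
det is linear in row 0: changing M[0][0] by delta changes det by delta * cofactor(0,0).
Cofactor C_00 = (-1)^(0+0) * minor(0,0) = 10
Entry delta = -5 - -3 = -2
Det delta = -2 * 10 = -20
New det = -40 + -20 = -60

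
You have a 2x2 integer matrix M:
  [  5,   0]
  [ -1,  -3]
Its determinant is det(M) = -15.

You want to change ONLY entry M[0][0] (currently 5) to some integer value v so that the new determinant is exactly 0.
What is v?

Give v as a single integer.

det is linear in entry M[0][0]: det = old_det + (v - 5) * C_00
Cofactor C_00 = -3
Want det = 0: -15 + (v - 5) * -3 = 0
  (v - 5) = 15 / -3 = -5
  v = 5 + (-5) = 0

Answer: 0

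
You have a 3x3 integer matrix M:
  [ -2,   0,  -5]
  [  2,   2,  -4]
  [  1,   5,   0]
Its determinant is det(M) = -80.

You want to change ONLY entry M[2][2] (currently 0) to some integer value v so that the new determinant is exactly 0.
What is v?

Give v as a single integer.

det is linear in entry M[2][2]: det = old_det + (v - 0) * C_22
Cofactor C_22 = -4
Want det = 0: -80 + (v - 0) * -4 = 0
  (v - 0) = 80 / -4 = -20
  v = 0 + (-20) = -20

Answer: -20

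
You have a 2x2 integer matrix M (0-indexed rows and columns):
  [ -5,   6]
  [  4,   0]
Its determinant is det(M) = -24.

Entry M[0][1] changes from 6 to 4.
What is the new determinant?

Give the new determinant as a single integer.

Answer: -16

Derivation:
det is linear in row 0: changing M[0][1] by delta changes det by delta * cofactor(0,1).
Cofactor C_01 = (-1)^(0+1) * minor(0,1) = -4
Entry delta = 4 - 6 = -2
Det delta = -2 * -4 = 8
New det = -24 + 8 = -16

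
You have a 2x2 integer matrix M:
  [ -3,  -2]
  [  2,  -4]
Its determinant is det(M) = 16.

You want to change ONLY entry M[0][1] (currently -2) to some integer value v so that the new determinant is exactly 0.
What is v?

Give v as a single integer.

det is linear in entry M[0][1]: det = old_det + (v - -2) * C_01
Cofactor C_01 = -2
Want det = 0: 16 + (v - -2) * -2 = 0
  (v - -2) = -16 / -2 = 8
  v = -2 + (8) = 6

Answer: 6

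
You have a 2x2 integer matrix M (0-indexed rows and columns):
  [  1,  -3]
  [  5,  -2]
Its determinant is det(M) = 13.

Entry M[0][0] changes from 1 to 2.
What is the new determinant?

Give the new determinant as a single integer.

Answer: 11

Derivation:
det is linear in row 0: changing M[0][0] by delta changes det by delta * cofactor(0,0).
Cofactor C_00 = (-1)^(0+0) * minor(0,0) = -2
Entry delta = 2 - 1 = 1
Det delta = 1 * -2 = -2
New det = 13 + -2 = 11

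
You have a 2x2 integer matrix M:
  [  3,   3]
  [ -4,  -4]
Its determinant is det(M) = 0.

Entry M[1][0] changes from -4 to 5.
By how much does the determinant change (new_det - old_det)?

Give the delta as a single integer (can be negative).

Cofactor C_10 = -3
Entry delta = 5 - -4 = 9
Det delta = entry_delta * cofactor = 9 * -3 = -27

Answer: -27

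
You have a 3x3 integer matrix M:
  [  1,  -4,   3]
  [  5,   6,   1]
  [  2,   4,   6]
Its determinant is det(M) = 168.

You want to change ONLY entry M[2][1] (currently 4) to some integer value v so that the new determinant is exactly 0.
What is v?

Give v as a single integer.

Answer: -8

Derivation:
det is linear in entry M[2][1]: det = old_det + (v - 4) * C_21
Cofactor C_21 = 14
Want det = 0: 168 + (v - 4) * 14 = 0
  (v - 4) = -168 / 14 = -12
  v = 4 + (-12) = -8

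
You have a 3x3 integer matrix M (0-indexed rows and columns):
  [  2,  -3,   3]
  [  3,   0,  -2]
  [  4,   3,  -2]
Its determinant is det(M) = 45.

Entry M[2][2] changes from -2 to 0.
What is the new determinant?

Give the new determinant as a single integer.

det is linear in row 2: changing M[2][2] by delta changes det by delta * cofactor(2,2).
Cofactor C_22 = (-1)^(2+2) * minor(2,2) = 9
Entry delta = 0 - -2 = 2
Det delta = 2 * 9 = 18
New det = 45 + 18 = 63

Answer: 63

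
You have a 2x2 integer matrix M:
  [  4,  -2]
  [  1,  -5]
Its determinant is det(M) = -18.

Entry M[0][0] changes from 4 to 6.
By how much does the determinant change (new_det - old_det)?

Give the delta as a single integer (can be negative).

Answer: -10

Derivation:
Cofactor C_00 = -5
Entry delta = 6 - 4 = 2
Det delta = entry_delta * cofactor = 2 * -5 = -10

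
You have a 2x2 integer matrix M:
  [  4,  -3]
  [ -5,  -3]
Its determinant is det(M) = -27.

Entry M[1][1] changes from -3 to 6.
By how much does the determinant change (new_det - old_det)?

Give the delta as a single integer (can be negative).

Answer: 36

Derivation:
Cofactor C_11 = 4
Entry delta = 6 - -3 = 9
Det delta = entry_delta * cofactor = 9 * 4 = 36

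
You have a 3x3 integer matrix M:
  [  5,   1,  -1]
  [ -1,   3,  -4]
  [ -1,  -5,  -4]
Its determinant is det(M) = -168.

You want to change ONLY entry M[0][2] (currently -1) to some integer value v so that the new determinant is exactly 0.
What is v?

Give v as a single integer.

det is linear in entry M[0][2]: det = old_det + (v - -1) * C_02
Cofactor C_02 = 8
Want det = 0: -168 + (v - -1) * 8 = 0
  (v - -1) = 168 / 8 = 21
  v = -1 + (21) = 20

Answer: 20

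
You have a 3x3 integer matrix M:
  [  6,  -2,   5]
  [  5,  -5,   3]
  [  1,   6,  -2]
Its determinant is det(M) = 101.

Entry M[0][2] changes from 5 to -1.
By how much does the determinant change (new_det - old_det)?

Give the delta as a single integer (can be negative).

Cofactor C_02 = 35
Entry delta = -1 - 5 = -6
Det delta = entry_delta * cofactor = -6 * 35 = -210

Answer: -210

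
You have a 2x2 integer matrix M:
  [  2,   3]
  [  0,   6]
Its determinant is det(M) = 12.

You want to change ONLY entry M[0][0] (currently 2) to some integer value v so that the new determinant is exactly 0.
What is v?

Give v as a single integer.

Answer: 0

Derivation:
det is linear in entry M[0][0]: det = old_det + (v - 2) * C_00
Cofactor C_00 = 6
Want det = 0: 12 + (v - 2) * 6 = 0
  (v - 2) = -12 / 6 = -2
  v = 2 + (-2) = 0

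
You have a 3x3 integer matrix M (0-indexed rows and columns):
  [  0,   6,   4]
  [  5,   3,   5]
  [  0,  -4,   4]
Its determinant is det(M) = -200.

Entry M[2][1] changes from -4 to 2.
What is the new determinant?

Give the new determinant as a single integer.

det is linear in row 2: changing M[2][1] by delta changes det by delta * cofactor(2,1).
Cofactor C_21 = (-1)^(2+1) * minor(2,1) = 20
Entry delta = 2 - -4 = 6
Det delta = 6 * 20 = 120
New det = -200 + 120 = -80

Answer: -80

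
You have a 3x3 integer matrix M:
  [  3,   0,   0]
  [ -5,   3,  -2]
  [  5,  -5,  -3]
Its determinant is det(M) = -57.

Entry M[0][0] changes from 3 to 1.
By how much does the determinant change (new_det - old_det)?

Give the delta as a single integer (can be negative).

Answer: 38

Derivation:
Cofactor C_00 = -19
Entry delta = 1 - 3 = -2
Det delta = entry_delta * cofactor = -2 * -19 = 38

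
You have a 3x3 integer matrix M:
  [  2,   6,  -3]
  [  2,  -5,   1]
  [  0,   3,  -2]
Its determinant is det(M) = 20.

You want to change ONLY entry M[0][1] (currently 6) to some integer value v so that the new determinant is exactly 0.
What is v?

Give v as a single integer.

Answer: 1

Derivation:
det is linear in entry M[0][1]: det = old_det + (v - 6) * C_01
Cofactor C_01 = 4
Want det = 0: 20 + (v - 6) * 4 = 0
  (v - 6) = -20 / 4 = -5
  v = 6 + (-5) = 1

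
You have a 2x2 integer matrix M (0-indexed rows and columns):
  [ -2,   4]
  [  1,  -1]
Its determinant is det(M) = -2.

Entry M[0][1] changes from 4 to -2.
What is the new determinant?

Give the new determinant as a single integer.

Answer: 4

Derivation:
det is linear in row 0: changing M[0][1] by delta changes det by delta * cofactor(0,1).
Cofactor C_01 = (-1)^(0+1) * minor(0,1) = -1
Entry delta = -2 - 4 = -6
Det delta = -6 * -1 = 6
New det = -2 + 6 = 4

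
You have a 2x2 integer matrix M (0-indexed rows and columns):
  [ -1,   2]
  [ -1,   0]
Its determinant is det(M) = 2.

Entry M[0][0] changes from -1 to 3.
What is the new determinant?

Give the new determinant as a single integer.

Answer: 2

Derivation:
det is linear in row 0: changing M[0][0] by delta changes det by delta * cofactor(0,0).
Cofactor C_00 = (-1)^(0+0) * minor(0,0) = 0
Entry delta = 3 - -1 = 4
Det delta = 4 * 0 = 0
New det = 2 + 0 = 2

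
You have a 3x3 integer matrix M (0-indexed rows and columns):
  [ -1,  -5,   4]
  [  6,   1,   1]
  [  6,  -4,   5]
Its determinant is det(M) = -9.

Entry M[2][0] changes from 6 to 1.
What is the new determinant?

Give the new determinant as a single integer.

Answer: 36

Derivation:
det is linear in row 2: changing M[2][0] by delta changes det by delta * cofactor(2,0).
Cofactor C_20 = (-1)^(2+0) * minor(2,0) = -9
Entry delta = 1 - 6 = -5
Det delta = -5 * -9 = 45
New det = -9 + 45 = 36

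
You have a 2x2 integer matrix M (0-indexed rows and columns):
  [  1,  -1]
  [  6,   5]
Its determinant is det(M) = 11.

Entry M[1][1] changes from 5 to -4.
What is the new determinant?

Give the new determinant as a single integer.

det is linear in row 1: changing M[1][1] by delta changes det by delta * cofactor(1,1).
Cofactor C_11 = (-1)^(1+1) * minor(1,1) = 1
Entry delta = -4 - 5 = -9
Det delta = -9 * 1 = -9
New det = 11 + -9 = 2

Answer: 2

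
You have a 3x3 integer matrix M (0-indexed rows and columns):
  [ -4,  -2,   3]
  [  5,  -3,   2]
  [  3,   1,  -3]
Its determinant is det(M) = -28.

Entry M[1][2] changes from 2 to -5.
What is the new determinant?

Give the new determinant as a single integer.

Answer: -14

Derivation:
det is linear in row 1: changing M[1][2] by delta changes det by delta * cofactor(1,2).
Cofactor C_12 = (-1)^(1+2) * minor(1,2) = -2
Entry delta = -5 - 2 = -7
Det delta = -7 * -2 = 14
New det = -28 + 14 = -14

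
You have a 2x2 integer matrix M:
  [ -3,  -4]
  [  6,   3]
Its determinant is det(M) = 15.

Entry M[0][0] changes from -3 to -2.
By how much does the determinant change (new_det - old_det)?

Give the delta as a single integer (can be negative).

Cofactor C_00 = 3
Entry delta = -2 - -3 = 1
Det delta = entry_delta * cofactor = 1 * 3 = 3

Answer: 3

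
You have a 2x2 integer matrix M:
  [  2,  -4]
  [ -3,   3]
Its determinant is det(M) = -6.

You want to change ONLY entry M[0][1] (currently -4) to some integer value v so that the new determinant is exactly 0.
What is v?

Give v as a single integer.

Answer: -2

Derivation:
det is linear in entry M[0][1]: det = old_det + (v - -4) * C_01
Cofactor C_01 = 3
Want det = 0: -6 + (v - -4) * 3 = 0
  (v - -4) = 6 / 3 = 2
  v = -4 + (2) = -2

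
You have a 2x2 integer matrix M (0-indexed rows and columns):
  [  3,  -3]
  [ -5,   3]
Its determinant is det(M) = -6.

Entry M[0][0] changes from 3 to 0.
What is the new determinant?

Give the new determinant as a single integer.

Answer: -15

Derivation:
det is linear in row 0: changing M[0][0] by delta changes det by delta * cofactor(0,0).
Cofactor C_00 = (-1)^(0+0) * minor(0,0) = 3
Entry delta = 0 - 3 = -3
Det delta = -3 * 3 = -9
New det = -6 + -9 = -15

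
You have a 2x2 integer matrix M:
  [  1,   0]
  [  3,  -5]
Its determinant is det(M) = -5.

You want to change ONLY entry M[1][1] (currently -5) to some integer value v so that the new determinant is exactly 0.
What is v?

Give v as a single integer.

det is linear in entry M[1][1]: det = old_det + (v - -5) * C_11
Cofactor C_11 = 1
Want det = 0: -5 + (v - -5) * 1 = 0
  (v - -5) = 5 / 1 = 5
  v = -5 + (5) = 0

Answer: 0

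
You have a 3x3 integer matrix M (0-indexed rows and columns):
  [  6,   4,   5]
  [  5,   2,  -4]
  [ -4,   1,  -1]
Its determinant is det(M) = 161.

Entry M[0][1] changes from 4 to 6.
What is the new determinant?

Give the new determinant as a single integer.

Answer: 203

Derivation:
det is linear in row 0: changing M[0][1] by delta changes det by delta * cofactor(0,1).
Cofactor C_01 = (-1)^(0+1) * minor(0,1) = 21
Entry delta = 6 - 4 = 2
Det delta = 2 * 21 = 42
New det = 161 + 42 = 203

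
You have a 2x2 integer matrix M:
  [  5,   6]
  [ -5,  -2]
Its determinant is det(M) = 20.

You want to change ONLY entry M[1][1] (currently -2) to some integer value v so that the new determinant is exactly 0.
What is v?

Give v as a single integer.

det is linear in entry M[1][1]: det = old_det + (v - -2) * C_11
Cofactor C_11 = 5
Want det = 0: 20 + (v - -2) * 5 = 0
  (v - -2) = -20 / 5 = -4
  v = -2 + (-4) = -6

Answer: -6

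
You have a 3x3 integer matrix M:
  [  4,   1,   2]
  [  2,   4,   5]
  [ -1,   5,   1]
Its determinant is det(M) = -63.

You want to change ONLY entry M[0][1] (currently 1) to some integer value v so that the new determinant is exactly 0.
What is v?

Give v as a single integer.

Answer: -8

Derivation:
det is linear in entry M[0][1]: det = old_det + (v - 1) * C_01
Cofactor C_01 = -7
Want det = 0: -63 + (v - 1) * -7 = 0
  (v - 1) = 63 / -7 = -9
  v = 1 + (-9) = -8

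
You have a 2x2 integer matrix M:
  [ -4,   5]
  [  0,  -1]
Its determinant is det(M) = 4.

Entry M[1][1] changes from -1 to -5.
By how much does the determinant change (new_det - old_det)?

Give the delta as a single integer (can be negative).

Cofactor C_11 = -4
Entry delta = -5 - -1 = -4
Det delta = entry_delta * cofactor = -4 * -4 = 16

Answer: 16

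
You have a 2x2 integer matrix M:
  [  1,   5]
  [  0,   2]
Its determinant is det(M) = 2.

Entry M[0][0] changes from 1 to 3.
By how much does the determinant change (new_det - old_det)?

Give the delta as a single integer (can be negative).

Cofactor C_00 = 2
Entry delta = 3 - 1 = 2
Det delta = entry_delta * cofactor = 2 * 2 = 4

Answer: 4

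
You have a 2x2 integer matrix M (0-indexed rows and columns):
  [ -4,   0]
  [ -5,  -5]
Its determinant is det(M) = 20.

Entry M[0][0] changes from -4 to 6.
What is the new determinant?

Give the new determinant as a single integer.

det is linear in row 0: changing M[0][0] by delta changes det by delta * cofactor(0,0).
Cofactor C_00 = (-1)^(0+0) * minor(0,0) = -5
Entry delta = 6 - -4 = 10
Det delta = 10 * -5 = -50
New det = 20 + -50 = -30

Answer: -30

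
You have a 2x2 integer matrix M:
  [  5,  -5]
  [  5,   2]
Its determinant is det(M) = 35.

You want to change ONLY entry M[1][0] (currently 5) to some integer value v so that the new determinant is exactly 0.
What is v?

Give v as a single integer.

Answer: -2

Derivation:
det is linear in entry M[1][0]: det = old_det + (v - 5) * C_10
Cofactor C_10 = 5
Want det = 0: 35 + (v - 5) * 5 = 0
  (v - 5) = -35 / 5 = -7
  v = 5 + (-7) = -2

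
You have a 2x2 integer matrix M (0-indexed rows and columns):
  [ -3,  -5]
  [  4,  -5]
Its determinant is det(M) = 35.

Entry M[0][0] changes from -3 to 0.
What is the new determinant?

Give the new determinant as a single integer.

Answer: 20

Derivation:
det is linear in row 0: changing M[0][0] by delta changes det by delta * cofactor(0,0).
Cofactor C_00 = (-1)^(0+0) * minor(0,0) = -5
Entry delta = 0 - -3 = 3
Det delta = 3 * -5 = -15
New det = 35 + -15 = 20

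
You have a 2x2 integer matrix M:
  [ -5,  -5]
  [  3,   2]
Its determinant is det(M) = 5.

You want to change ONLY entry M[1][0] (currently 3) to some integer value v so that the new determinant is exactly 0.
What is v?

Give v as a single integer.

det is linear in entry M[1][0]: det = old_det + (v - 3) * C_10
Cofactor C_10 = 5
Want det = 0: 5 + (v - 3) * 5 = 0
  (v - 3) = -5 / 5 = -1
  v = 3 + (-1) = 2

Answer: 2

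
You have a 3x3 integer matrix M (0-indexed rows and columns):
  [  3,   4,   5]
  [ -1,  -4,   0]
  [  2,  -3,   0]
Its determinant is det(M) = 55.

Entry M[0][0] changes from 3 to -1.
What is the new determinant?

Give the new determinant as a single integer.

det is linear in row 0: changing M[0][0] by delta changes det by delta * cofactor(0,0).
Cofactor C_00 = (-1)^(0+0) * minor(0,0) = 0
Entry delta = -1 - 3 = -4
Det delta = -4 * 0 = 0
New det = 55 + 0 = 55

Answer: 55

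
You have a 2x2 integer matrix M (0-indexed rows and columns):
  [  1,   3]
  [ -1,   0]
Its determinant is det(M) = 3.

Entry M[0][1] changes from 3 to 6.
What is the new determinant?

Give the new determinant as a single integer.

Answer: 6

Derivation:
det is linear in row 0: changing M[0][1] by delta changes det by delta * cofactor(0,1).
Cofactor C_01 = (-1)^(0+1) * minor(0,1) = 1
Entry delta = 6 - 3 = 3
Det delta = 3 * 1 = 3
New det = 3 + 3 = 6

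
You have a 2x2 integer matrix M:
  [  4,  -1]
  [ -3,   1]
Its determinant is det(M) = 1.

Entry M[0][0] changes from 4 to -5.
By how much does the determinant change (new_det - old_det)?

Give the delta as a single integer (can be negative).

Answer: -9

Derivation:
Cofactor C_00 = 1
Entry delta = -5 - 4 = -9
Det delta = entry_delta * cofactor = -9 * 1 = -9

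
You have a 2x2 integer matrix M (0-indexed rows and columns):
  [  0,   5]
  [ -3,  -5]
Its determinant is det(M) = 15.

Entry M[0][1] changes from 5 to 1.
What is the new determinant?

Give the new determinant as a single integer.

Answer: 3

Derivation:
det is linear in row 0: changing M[0][1] by delta changes det by delta * cofactor(0,1).
Cofactor C_01 = (-1)^(0+1) * minor(0,1) = 3
Entry delta = 1 - 5 = -4
Det delta = -4 * 3 = -12
New det = 15 + -12 = 3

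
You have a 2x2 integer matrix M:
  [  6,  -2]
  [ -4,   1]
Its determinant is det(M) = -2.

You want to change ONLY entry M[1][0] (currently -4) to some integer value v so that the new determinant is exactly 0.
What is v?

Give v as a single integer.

Answer: -3

Derivation:
det is linear in entry M[1][0]: det = old_det + (v - -4) * C_10
Cofactor C_10 = 2
Want det = 0: -2 + (v - -4) * 2 = 0
  (v - -4) = 2 / 2 = 1
  v = -4 + (1) = -3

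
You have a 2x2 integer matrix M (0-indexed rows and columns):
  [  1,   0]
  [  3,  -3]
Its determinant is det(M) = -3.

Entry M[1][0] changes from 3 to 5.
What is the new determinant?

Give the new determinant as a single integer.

Answer: -3

Derivation:
det is linear in row 1: changing M[1][0] by delta changes det by delta * cofactor(1,0).
Cofactor C_10 = (-1)^(1+0) * minor(1,0) = 0
Entry delta = 5 - 3 = 2
Det delta = 2 * 0 = 0
New det = -3 + 0 = -3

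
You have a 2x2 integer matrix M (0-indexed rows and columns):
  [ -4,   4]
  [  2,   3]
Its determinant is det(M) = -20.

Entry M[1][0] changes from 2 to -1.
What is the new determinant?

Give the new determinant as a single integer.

det is linear in row 1: changing M[1][0] by delta changes det by delta * cofactor(1,0).
Cofactor C_10 = (-1)^(1+0) * minor(1,0) = -4
Entry delta = -1 - 2 = -3
Det delta = -3 * -4 = 12
New det = -20 + 12 = -8

Answer: -8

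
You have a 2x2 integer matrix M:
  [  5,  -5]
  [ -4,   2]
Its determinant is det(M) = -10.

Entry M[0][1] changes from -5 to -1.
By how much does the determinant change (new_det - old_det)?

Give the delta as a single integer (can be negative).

Cofactor C_01 = 4
Entry delta = -1 - -5 = 4
Det delta = entry_delta * cofactor = 4 * 4 = 16

Answer: 16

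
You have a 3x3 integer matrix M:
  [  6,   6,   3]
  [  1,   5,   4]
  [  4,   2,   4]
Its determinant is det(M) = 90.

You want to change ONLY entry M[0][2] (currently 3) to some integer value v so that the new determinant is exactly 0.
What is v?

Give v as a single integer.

Answer: 8

Derivation:
det is linear in entry M[0][2]: det = old_det + (v - 3) * C_02
Cofactor C_02 = -18
Want det = 0: 90 + (v - 3) * -18 = 0
  (v - 3) = -90 / -18 = 5
  v = 3 + (5) = 8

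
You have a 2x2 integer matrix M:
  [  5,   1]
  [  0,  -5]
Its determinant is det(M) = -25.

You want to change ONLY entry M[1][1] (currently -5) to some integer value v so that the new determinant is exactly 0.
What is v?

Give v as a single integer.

Answer: 0

Derivation:
det is linear in entry M[1][1]: det = old_det + (v - -5) * C_11
Cofactor C_11 = 5
Want det = 0: -25 + (v - -5) * 5 = 0
  (v - -5) = 25 / 5 = 5
  v = -5 + (5) = 0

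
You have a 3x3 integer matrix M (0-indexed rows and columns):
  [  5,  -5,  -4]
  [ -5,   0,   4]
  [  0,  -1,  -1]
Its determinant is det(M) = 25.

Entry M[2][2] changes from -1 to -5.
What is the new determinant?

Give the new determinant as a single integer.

det is linear in row 2: changing M[2][2] by delta changes det by delta * cofactor(2,2).
Cofactor C_22 = (-1)^(2+2) * minor(2,2) = -25
Entry delta = -5 - -1 = -4
Det delta = -4 * -25 = 100
New det = 25 + 100 = 125

Answer: 125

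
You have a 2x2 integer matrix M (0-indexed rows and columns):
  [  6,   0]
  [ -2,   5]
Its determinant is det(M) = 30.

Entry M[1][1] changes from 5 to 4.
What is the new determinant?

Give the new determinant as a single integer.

det is linear in row 1: changing M[1][1] by delta changes det by delta * cofactor(1,1).
Cofactor C_11 = (-1)^(1+1) * minor(1,1) = 6
Entry delta = 4 - 5 = -1
Det delta = -1 * 6 = -6
New det = 30 + -6 = 24

Answer: 24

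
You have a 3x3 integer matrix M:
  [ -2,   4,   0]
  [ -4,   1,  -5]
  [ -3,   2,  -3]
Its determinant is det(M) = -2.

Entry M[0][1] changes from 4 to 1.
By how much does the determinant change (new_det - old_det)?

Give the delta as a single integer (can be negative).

Answer: -9

Derivation:
Cofactor C_01 = 3
Entry delta = 1 - 4 = -3
Det delta = entry_delta * cofactor = -3 * 3 = -9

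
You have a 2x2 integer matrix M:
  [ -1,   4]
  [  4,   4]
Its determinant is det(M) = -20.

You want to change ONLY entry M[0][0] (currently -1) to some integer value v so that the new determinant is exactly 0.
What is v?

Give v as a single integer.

det is linear in entry M[0][0]: det = old_det + (v - -1) * C_00
Cofactor C_00 = 4
Want det = 0: -20 + (v - -1) * 4 = 0
  (v - -1) = 20 / 4 = 5
  v = -1 + (5) = 4

Answer: 4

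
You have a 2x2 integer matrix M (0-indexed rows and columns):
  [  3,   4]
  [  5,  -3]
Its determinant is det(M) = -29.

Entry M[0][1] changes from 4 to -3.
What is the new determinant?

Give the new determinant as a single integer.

det is linear in row 0: changing M[0][1] by delta changes det by delta * cofactor(0,1).
Cofactor C_01 = (-1)^(0+1) * minor(0,1) = -5
Entry delta = -3 - 4 = -7
Det delta = -7 * -5 = 35
New det = -29 + 35 = 6

Answer: 6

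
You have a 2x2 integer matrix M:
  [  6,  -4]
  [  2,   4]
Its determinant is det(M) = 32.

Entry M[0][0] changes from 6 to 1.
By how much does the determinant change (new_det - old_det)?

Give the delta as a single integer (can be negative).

Cofactor C_00 = 4
Entry delta = 1 - 6 = -5
Det delta = entry_delta * cofactor = -5 * 4 = -20

Answer: -20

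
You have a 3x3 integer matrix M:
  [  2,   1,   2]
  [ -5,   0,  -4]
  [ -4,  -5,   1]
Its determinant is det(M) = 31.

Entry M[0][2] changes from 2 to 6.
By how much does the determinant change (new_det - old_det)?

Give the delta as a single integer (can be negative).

Answer: 100

Derivation:
Cofactor C_02 = 25
Entry delta = 6 - 2 = 4
Det delta = entry_delta * cofactor = 4 * 25 = 100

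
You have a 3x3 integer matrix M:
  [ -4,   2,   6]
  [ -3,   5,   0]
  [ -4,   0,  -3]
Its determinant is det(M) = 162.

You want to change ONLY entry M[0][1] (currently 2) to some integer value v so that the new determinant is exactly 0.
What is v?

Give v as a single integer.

det is linear in entry M[0][1]: det = old_det + (v - 2) * C_01
Cofactor C_01 = -9
Want det = 0: 162 + (v - 2) * -9 = 0
  (v - 2) = -162 / -9 = 18
  v = 2 + (18) = 20

Answer: 20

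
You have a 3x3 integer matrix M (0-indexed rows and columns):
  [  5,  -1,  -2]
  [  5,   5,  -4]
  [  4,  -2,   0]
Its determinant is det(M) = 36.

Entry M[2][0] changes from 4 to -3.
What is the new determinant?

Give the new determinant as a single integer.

det is linear in row 2: changing M[2][0] by delta changes det by delta * cofactor(2,0).
Cofactor C_20 = (-1)^(2+0) * minor(2,0) = 14
Entry delta = -3 - 4 = -7
Det delta = -7 * 14 = -98
New det = 36 + -98 = -62

Answer: -62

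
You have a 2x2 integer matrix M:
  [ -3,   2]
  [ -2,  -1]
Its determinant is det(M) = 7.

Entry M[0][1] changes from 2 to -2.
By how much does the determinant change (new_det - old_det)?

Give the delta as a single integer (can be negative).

Answer: -8

Derivation:
Cofactor C_01 = 2
Entry delta = -2 - 2 = -4
Det delta = entry_delta * cofactor = -4 * 2 = -8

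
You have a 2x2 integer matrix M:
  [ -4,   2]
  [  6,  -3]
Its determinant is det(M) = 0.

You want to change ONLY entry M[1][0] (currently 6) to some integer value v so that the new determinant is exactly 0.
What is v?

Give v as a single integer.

det is linear in entry M[1][0]: det = old_det + (v - 6) * C_10
Cofactor C_10 = -2
Want det = 0: 0 + (v - 6) * -2 = 0
  (v - 6) = 0 / -2 = 0
  v = 6 + (0) = 6

Answer: 6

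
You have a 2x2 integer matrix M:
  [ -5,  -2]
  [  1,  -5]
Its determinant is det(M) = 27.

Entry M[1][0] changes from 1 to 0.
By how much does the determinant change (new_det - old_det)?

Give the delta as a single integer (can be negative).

Answer: -2

Derivation:
Cofactor C_10 = 2
Entry delta = 0 - 1 = -1
Det delta = entry_delta * cofactor = -1 * 2 = -2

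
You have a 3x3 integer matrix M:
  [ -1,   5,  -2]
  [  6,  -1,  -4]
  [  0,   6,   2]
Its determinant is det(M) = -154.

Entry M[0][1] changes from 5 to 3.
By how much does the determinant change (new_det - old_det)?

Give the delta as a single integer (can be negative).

Cofactor C_01 = -12
Entry delta = 3 - 5 = -2
Det delta = entry_delta * cofactor = -2 * -12 = 24

Answer: 24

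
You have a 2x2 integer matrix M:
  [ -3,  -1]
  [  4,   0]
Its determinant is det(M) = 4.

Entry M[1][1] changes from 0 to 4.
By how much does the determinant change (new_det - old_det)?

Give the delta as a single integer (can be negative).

Cofactor C_11 = -3
Entry delta = 4 - 0 = 4
Det delta = entry_delta * cofactor = 4 * -3 = -12

Answer: -12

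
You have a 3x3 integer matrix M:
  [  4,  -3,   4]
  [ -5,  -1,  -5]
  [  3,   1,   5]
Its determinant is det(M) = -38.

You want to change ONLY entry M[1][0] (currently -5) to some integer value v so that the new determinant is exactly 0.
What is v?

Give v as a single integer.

det is linear in entry M[1][0]: det = old_det + (v - -5) * C_10
Cofactor C_10 = 19
Want det = 0: -38 + (v - -5) * 19 = 0
  (v - -5) = 38 / 19 = 2
  v = -5 + (2) = -3

Answer: -3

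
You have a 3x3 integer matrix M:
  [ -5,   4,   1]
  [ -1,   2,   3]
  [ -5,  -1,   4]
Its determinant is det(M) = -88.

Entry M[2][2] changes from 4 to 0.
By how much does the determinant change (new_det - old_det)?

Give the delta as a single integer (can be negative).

Answer: 24

Derivation:
Cofactor C_22 = -6
Entry delta = 0 - 4 = -4
Det delta = entry_delta * cofactor = -4 * -6 = 24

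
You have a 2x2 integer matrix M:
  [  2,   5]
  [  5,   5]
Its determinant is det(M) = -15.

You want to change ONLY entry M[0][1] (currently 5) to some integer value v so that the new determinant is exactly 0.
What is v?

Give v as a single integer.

Answer: 2

Derivation:
det is linear in entry M[0][1]: det = old_det + (v - 5) * C_01
Cofactor C_01 = -5
Want det = 0: -15 + (v - 5) * -5 = 0
  (v - 5) = 15 / -5 = -3
  v = 5 + (-3) = 2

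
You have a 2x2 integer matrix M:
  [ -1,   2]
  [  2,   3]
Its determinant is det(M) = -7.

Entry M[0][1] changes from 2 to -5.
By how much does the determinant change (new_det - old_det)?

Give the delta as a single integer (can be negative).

Cofactor C_01 = -2
Entry delta = -5 - 2 = -7
Det delta = entry_delta * cofactor = -7 * -2 = 14

Answer: 14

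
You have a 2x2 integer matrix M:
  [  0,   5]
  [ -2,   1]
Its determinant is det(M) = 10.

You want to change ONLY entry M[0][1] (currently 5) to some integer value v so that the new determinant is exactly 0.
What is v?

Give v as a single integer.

Answer: 0

Derivation:
det is linear in entry M[0][1]: det = old_det + (v - 5) * C_01
Cofactor C_01 = 2
Want det = 0: 10 + (v - 5) * 2 = 0
  (v - 5) = -10 / 2 = -5
  v = 5 + (-5) = 0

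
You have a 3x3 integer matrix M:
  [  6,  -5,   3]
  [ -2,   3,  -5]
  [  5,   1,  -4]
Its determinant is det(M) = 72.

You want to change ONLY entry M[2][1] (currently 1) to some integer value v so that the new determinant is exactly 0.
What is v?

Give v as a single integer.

det is linear in entry M[2][1]: det = old_det + (v - 1) * C_21
Cofactor C_21 = 24
Want det = 0: 72 + (v - 1) * 24 = 0
  (v - 1) = -72 / 24 = -3
  v = 1 + (-3) = -2

Answer: -2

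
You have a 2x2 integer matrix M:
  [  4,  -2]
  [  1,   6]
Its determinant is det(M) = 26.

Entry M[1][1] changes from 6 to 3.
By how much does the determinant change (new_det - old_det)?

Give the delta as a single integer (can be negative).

Cofactor C_11 = 4
Entry delta = 3 - 6 = -3
Det delta = entry_delta * cofactor = -3 * 4 = -12

Answer: -12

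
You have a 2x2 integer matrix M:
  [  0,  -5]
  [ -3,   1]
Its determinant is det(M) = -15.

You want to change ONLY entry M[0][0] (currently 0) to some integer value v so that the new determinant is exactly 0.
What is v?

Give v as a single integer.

det is linear in entry M[0][0]: det = old_det + (v - 0) * C_00
Cofactor C_00 = 1
Want det = 0: -15 + (v - 0) * 1 = 0
  (v - 0) = 15 / 1 = 15
  v = 0 + (15) = 15

Answer: 15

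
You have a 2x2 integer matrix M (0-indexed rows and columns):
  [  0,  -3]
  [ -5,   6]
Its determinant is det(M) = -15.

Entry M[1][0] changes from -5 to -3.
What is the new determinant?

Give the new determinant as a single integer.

Answer: -9

Derivation:
det is linear in row 1: changing M[1][0] by delta changes det by delta * cofactor(1,0).
Cofactor C_10 = (-1)^(1+0) * minor(1,0) = 3
Entry delta = -3 - -5 = 2
Det delta = 2 * 3 = 6
New det = -15 + 6 = -9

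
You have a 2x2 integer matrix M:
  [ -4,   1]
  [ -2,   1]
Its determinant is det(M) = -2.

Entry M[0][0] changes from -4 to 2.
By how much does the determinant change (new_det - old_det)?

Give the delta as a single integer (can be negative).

Cofactor C_00 = 1
Entry delta = 2 - -4 = 6
Det delta = entry_delta * cofactor = 6 * 1 = 6

Answer: 6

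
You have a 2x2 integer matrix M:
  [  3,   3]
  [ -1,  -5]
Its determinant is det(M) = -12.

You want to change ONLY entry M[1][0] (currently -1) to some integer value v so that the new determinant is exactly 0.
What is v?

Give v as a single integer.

det is linear in entry M[1][0]: det = old_det + (v - -1) * C_10
Cofactor C_10 = -3
Want det = 0: -12 + (v - -1) * -3 = 0
  (v - -1) = 12 / -3 = -4
  v = -1 + (-4) = -5

Answer: -5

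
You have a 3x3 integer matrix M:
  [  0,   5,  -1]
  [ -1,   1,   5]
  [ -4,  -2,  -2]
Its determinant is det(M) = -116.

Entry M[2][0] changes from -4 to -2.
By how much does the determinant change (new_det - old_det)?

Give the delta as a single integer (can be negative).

Answer: 52

Derivation:
Cofactor C_20 = 26
Entry delta = -2 - -4 = 2
Det delta = entry_delta * cofactor = 2 * 26 = 52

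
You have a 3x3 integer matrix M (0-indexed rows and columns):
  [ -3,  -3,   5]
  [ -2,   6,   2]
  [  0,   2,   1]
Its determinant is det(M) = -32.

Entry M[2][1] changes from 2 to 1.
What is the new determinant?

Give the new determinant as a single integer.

det is linear in row 2: changing M[2][1] by delta changes det by delta * cofactor(2,1).
Cofactor C_21 = (-1)^(2+1) * minor(2,1) = -4
Entry delta = 1 - 2 = -1
Det delta = -1 * -4 = 4
New det = -32 + 4 = -28

Answer: -28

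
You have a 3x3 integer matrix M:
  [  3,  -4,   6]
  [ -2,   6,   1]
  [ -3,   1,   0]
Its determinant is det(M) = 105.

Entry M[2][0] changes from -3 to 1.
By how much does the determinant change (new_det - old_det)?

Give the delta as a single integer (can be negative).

Cofactor C_20 = -40
Entry delta = 1 - -3 = 4
Det delta = entry_delta * cofactor = 4 * -40 = -160

Answer: -160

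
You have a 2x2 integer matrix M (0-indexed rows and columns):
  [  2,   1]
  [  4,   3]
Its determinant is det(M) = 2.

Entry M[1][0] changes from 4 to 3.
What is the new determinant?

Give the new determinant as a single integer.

det is linear in row 1: changing M[1][0] by delta changes det by delta * cofactor(1,0).
Cofactor C_10 = (-1)^(1+0) * minor(1,0) = -1
Entry delta = 3 - 4 = -1
Det delta = -1 * -1 = 1
New det = 2 + 1 = 3

Answer: 3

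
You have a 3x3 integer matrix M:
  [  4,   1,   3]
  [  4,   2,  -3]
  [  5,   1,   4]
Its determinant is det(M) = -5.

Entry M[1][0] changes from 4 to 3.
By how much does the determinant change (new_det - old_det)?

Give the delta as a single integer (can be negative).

Answer: 1

Derivation:
Cofactor C_10 = -1
Entry delta = 3 - 4 = -1
Det delta = entry_delta * cofactor = -1 * -1 = 1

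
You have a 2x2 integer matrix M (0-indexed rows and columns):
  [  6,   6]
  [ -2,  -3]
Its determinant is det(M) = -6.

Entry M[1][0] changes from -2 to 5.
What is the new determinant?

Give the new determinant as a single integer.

det is linear in row 1: changing M[1][0] by delta changes det by delta * cofactor(1,0).
Cofactor C_10 = (-1)^(1+0) * minor(1,0) = -6
Entry delta = 5 - -2 = 7
Det delta = 7 * -6 = -42
New det = -6 + -42 = -48

Answer: -48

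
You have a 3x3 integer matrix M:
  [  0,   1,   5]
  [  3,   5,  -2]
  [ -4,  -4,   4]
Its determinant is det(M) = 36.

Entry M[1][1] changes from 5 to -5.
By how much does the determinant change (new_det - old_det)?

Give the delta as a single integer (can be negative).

Cofactor C_11 = 20
Entry delta = -5 - 5 = -10
Det delta = entry_delta * cofactor = -10 * 20 = -200

Answer: -200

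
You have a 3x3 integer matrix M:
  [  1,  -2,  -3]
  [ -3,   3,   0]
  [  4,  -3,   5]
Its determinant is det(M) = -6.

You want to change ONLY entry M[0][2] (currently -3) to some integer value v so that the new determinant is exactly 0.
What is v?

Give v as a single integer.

det is linear in entry M[0][2]: det = old_det + (v - -3) * C_02
Cofactor C_02 = -3
Want det = 0: -6 + (v - -3) * -3 = 0
  (v - -3) = 6 / -3 = -2
  v = -3 + (-2) = -5

Answer: -5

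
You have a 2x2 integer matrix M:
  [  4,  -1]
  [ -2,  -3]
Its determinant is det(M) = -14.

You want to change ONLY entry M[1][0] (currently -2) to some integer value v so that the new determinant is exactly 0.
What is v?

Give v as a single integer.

Answer: 12

Derivation:
det is linear in entry M[1][0]: det = old_det + (v - -2) * C_10
Cofactor C_10 = 1
Want det = 0: -14 + (v - -2) * 1 = 0
  (v - -2) = 14 / 1 = 14
  v = -2 + (14) = 12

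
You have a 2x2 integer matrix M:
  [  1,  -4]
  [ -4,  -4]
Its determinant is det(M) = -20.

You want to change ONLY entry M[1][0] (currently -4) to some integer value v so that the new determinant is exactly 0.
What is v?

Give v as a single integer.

det is linear in entry M[1][0]: det = old_det + (v - -4) * C_10
Cofactor C_10 = 4
Want det = 0: -20 + (v - -4) * 4 = 0
  (v - -4) = 20 / 4 = 5
  v = -4 + (5) = 1

Answer: 1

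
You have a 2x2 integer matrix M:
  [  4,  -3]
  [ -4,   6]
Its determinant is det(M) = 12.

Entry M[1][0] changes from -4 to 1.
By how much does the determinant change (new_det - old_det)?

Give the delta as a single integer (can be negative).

Answer: 15

Derivation:
Cofactor C_10 = 3
Entry delta = 1 - -4 = 5
Det delta = entry_delta * cofactor = 5 * 3 = 15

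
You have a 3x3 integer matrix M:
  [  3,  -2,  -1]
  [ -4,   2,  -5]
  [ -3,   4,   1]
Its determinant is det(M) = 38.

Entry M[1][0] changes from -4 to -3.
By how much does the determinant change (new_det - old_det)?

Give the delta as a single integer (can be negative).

Answer: -2

Derivation:
Cofactor C_10 = -2
Entry delta = -3 - -4 = 1
Det delta = entry_delta * cofactor = 1 * -2 = -2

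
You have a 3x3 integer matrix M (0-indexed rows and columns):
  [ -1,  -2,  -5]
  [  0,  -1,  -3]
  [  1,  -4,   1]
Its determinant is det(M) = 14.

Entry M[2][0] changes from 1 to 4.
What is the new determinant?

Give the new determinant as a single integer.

det is linear in row 2: changing M[2][0] by delta changes det by delta * cofactor(2,0).
Cofactor C_20 = (-1)^(2+0) * minor(2,0) = 1
Entry delta = 4 - 1 = 3
Det delta = 3 * 1 = 3
New det = 14 + 3 = 17

Answer: 17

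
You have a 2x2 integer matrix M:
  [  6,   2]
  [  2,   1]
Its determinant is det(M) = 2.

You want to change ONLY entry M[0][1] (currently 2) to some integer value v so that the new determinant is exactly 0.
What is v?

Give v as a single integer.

det is linear in entry M[0][1]: det = old_det + (v - 2) * C_01
Cofactor C_01 = -2
Want det = 0: 2 + (v - 2) * -2 = 0
  (v - 2) = -2 / -2 = 1
  v = 2 + (1) = 3

Answer: 3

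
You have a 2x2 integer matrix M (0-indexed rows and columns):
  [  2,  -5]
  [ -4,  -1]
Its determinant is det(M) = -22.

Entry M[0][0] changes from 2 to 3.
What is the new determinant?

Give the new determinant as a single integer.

Answer: -23

Derivation:
det is linear in row 0: changing M[0][0] by delta changes det by delta * cofactor(0,0).
Cofactor C_00 = (-1)^(0+0) * minor(0,0) = -1
Entry delta = 3 - 2 = 1
Det delta = 1 * -1 = -1
New det = -22 + -1 = -23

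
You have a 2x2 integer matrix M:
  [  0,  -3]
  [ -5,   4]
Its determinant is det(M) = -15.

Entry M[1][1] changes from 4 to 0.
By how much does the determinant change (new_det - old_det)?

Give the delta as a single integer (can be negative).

Answer: 0

Derivation:
Cofactor C_11 = 0
Entry delta = 0 - 4 = -4
Det delta = entry_delta * cofactor = -4 * 0 = 0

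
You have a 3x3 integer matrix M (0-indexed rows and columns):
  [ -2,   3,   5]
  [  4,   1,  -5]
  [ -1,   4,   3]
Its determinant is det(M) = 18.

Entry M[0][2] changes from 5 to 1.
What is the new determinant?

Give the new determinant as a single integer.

det is linear in row 0: changing M[0][2] by delta changes det by delta * cofactor(0,2).
Cofactor C_02 = (-1)^(0+2) * minor(0,2) = 17
Entry delta = 1 - 5 = -4
Det delta = -4 * 17 = -68
New det = 18 + -68 = -50

Answer: -50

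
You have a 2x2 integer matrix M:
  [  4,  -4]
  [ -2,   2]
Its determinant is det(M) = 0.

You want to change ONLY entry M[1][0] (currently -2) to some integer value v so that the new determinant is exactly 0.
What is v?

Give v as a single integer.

det is linear in entry M[1][0]: det = old_det + (v - -2) * C_10
Cofactor C_10 = 4
Want det = 0: 0 + (v - -2) * 4 = 0
  (v - -2) = 0 / 4 = 0
  v = -2 + (0) = -2

Answer: -2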